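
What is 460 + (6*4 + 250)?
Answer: 734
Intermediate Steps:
460 + (6*4 + 250) = 460 + (24 + 250) = 460 + 274 = 734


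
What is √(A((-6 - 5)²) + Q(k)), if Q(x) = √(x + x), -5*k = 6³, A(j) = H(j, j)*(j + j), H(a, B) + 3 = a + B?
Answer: √(1445950 + 60*I*√15)/5 ≈ 240.5 + 0.019325*I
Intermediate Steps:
H(a, B) = -3 + B + a (H(a, B) = -3 + (a + B) = -3 + (B + a) = -3 + B + a)
A(j) = 2*j*(-3 + 2*j) (A(j) = (-3 + j + j)*(j + j) = (-3 + 2*j)*(2*j) = 2*j*(-3 + 2*j))
k = -216/5 (k = -⅕*6³ = -⅕*216 = -216/5 ≈ -43.200)
Q(x) = √2*√x (Q(x) = √(2*x) = √2*√x)
√(A((-6 - 5)²) + Q(k)) = √(2*(-6 - 5)²*(-3 + 2*(-6 - 5)²) + √2*√(-216/5)) = √(2*(-11)²*(-3 + 2*(-11)²) + √2*(6*I*√30/5)) = √(2*121*(-3 + 2*121) + 12*I*√15/5) = √(2*121*(-3 + 242) + 12*I*√15/5) = √(2*121*239 + 12*I*√15/5) = √(57838 + 12*I*√15/5)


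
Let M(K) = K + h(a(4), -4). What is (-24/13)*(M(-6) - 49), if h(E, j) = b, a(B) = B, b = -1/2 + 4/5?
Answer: 6564/65 ≈ 100.98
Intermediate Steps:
b = 3/10 (b = -1*1/2 + 4*(1/5) = -1/2 + 4/5 = 3/10 ≈ 0.30000)
h(E, j) = 3/10
M(K) = 3/10 + K (M(K) = K + 3/10 = 3/10 + K)
(-24/13)*(M(-6) - 49) = (-24/13)*((3/10 - 6) - 49) = (-24*1/13)*(-57/10 - 49) = -24/13*(-547/10) = 6564/65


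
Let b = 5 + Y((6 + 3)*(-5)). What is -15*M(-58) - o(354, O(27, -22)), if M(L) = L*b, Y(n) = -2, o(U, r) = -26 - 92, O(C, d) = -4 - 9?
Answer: 2728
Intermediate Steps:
O(C, d) = -13
o(U, r) = -118
b = 3 (b = 5 - 2 = 3)
M(L) = 3*L (M(L) = L*3 = 3*L)
-15*M(-58) - o(354, O(27, -22)) = -45*(-58) - 1*(-118) = -15*(-174) + 118 = 2610 + 118 = 2728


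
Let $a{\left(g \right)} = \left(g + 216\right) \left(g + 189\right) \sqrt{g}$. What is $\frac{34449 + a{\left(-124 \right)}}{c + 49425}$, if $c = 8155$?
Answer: $\frac{34449}{57580} + \frac{598 i \sqrt{31}}{2879} \approx 0.59828 + 1.1565 i$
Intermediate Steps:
$a{\left(g \right)} = \sqrt{g} \left(189 + g\right) \left(216 + g\right)$ ($a{\left(g \right)} = \left(216 + g\right) \left(189 + g\right) \sqrt{g} = \left(189 + g\right) \left(216 + g\right) \sqrt{g} = \sqrt{g} \left(189 + g\right) \left(216 + g\right)$)
$\frac{34449 + a{\left(-124 \right)}}{c + 49425} = \frac{34449 + \sqrt{-124} \left(40824 + \left(-124\right)^{2} + 405 \left(-124\right)\right)}{8155 + 49425} = \frac{34449 + 2 i \sqrt{31} \left(40824 + 15376 - 50220\right)}{57580} = \left(34449 + 2 i \sqrt{31} \cdot 5980\right) \frac{1}{57580} = \left(34449 + 11960 i \sqrt{31}\right) \frac{1}{57580} = \frac{34449}{57580} + \frac{598 i \sqrt{31}}{2879}$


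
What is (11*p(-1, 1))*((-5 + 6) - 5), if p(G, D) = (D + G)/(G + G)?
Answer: 0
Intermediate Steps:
p(G, D) = (D + G)/(2*G) (p(G, D) = (D + G)/((2*G)) = (D + G)*(1/(2*G)) = (D + G)/(2*G))
(11*p(-1, 1))*((-5 + 6) - 5) = (11*((½)*(1 - 1)/(-1)))*((-5 + 6) - 5) = (11*((½)*(-1)*0))*(1 - 5) = (11*0)*(-4) = 0*(-4) = 0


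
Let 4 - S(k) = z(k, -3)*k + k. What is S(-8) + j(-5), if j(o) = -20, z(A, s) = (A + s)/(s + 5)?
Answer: -52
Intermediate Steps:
z(A, s) = (A + s)/(5 + s)
S(k) = 4 - k - k*(-3/2 + k/2) (S(k) = 4 - (((k - 3)/(5 - 3))*k + k) = 4 - (((-3 + k)/2)*k + k) = 4 - ((-3/2 + k/2)*k + k) = 4 - (k*(-3/2 + k/2) + k) = 4 - (k + k*(-3/2 + k/2)) = 4 + (-k - k*(-3/2 + k/2)) = 4 - k - k*(-3/2 + k/2))
S(-8) + j(-5) = (4 + (½)*(-8) - ½*(-8)²) - 20 = (4 - 4 - ½*64) - 20 = (4 - 4 - 32) - 20 = -32 - 20 = -52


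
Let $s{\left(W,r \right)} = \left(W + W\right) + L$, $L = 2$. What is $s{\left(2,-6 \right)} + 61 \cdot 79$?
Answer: $4825$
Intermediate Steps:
$s{\left(W,r \right)} = 2 + 2 W$ ($s{\left(W,r \right)} = \left(W + W\right) + 2 = 2 W + 2 = 2 + 2 W$)
$s{\left(2,-6 \right)} + 61 \cdot 79 = \left(2 + 2 \cdot 2\right) + 61 \cdot 79 = \left(2 + 4\right) + 4819 = 6 + 4819 = 4825$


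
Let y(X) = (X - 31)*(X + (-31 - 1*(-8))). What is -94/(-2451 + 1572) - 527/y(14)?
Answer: -8801/2637 ≈ -3.3375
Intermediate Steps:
y(X) = (-31 + X)*(-23 + X) (y(X) = (-31 + X)*(X + (-31 + 8)) = (-31 + X)*(X - 23) = (-31 + X)*(-23 + X))
-94/(-2451 + 1572) - 527/y(14) = -94/(-2451 + 1572) - 527/(713 + 14² - 54*14) = -94/(-879) - 527/(713 + 196 - 756) = -94*(-1/879) - 527/153 = 94/879 - 527*1/153 = 94/879 - 31/9 = -8801/2637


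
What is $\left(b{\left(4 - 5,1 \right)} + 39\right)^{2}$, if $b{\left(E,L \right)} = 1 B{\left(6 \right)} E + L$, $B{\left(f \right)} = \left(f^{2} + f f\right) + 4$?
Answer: $1296$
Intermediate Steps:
$B{\left(f \right)} = 4 + 2 f^{2}$ ($B{\left(f \right)} = \left(f^{2} + f^{2}\right) + 4 = 2 f^{2} + 4 = 4 + 2 f^{2}$)
$b{\left(E,L \right)} = L + 76 E$ ($b{\left(E,L \right)} = 1 \left(4 + 2 \cdot 6^{2}\right) E + L = 1 \left(4 + 2 \cdot 36\right) E + L = 1 \left(4 + 72\right) E + L = 1 \cdot 76 E + L = 76 E + L = L + 76 E$)
$\left(b{\left(4 - 5,1 \right)} + 39\right)^{2} = \left(\left(1 + 76 \left(4 - 5\right)\right) + 39\right)^{2} = \left(\left(1 + 76 \left(-1\right)\right) + 39\right)^{2} = \left(\left(1 - 76\right) + 39\right)^{2} = \left(-75 + 39\right)^{2} = \left(-36\right)^{2} = 1296$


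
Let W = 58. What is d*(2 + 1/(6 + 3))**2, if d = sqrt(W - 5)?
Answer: 361*sqrt(53)/81 ≈ 32.446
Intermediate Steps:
d = sqrt(53) (d = sqrt(58 - 5) = sqrt(53) ≈ 7.2801)
d*(2 + 1/(6 + 3))**2 = sqrt(53)*(2 + 1/(6 + 3))**2 = sqrt(53)*(2 + 1/9)**2 = sqrt(53)*(19/9)**2 = sqrt(53)*(361/81) = 361*sqrt(53)/81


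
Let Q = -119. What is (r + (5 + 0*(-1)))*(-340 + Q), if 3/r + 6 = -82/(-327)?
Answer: -3864321/1880 ≈ -2055.5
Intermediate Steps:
r = -981/1880 (r = 3/(-6 - 82/(-327)) = 3/(-6 - 82*(-1/327)) = 3/(-6 + 82/327) = 3/(-1880/327) = 3*(-327/1880) = -981/1880 ≈ -0.52181)
(r + (5 + 0*(-1)))*(-340 + Q) = (-981/1880 + (5 + 0*(-1)))*(-340 - 119) = (-981/1880 + (5 + 0))*(-459) = (-981/1880 + 5)*(-459) = (8419/1880)*(-459) = -3864321/1880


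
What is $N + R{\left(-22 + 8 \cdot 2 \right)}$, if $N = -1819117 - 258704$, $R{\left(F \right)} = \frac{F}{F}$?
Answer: $-2077820$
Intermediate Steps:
$R{\left(F \right)} = 1$
$N = -2077821$
$N + R{\left(-22 + 8 \cdot 2 \right)} = -2077821 + 1 = -2077820$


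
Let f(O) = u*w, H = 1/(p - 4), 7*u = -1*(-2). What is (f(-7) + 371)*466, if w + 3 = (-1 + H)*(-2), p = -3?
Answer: 8466754/49 ≈ 1.7279e+5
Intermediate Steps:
u = 2/7 (u = (-1*(-2))/7 = (⅐)*2 = 2/7 ≈ 0.28571)
H = -⅐ (H = 1/(-3 - 4) = 1/(-7) = -⅐ ≈ -0.14286)
w = -5/7 (w = -3 + (-1 - ⅐)*(-2) = -3 - 8/7*(-2) = -3 + 16/7 = -5/7 ≈ -0.71429)
f(O) = -10/49 (f(O) = (2/7)*(-5/7) = -10/49)
(f(-7) + 371)*466 = (-10/49 + 371)*466 = (18169/49)*466 = 8466754/49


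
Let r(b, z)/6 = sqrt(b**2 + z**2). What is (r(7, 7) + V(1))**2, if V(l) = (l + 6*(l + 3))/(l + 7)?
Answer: 226417/64 + 525*sqrt(2)/2 ≈ 3909.0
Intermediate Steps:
r(b, z) = 6*sqrt(b**2 + z**2)
V(l) = (18 + 7*l)/(7 + l) (V(l) = (l + 6*(3 + l))/(7 + l) = (l + (18 + 6*l))/(7 + l) = (18 + 7*l)/(7 + l))
(r(7, 7) + V(1))**2 = (6*sqrt(7**2 + 7**2) + (18 + 7*1)/(7 + 1))**2 = (6*sqrt(49 + 49) + (18 + 7)/8)**2 = (6*sqrt(98) + (1/8)*25)**2 = (6*(7*sqrt(2)) + 25/8)**2 = (42*sqrt(2) + 25/8)**2 = (25/8 + 42*sqrt(2))**2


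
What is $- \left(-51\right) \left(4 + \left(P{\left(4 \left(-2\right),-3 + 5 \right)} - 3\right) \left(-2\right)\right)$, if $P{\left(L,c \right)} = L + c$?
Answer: $1122$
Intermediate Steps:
$- \left(-51\right) \left(4 + \left(P{\left(4 \left(-2\right),-3 + 5 \right)} - 3\right) \left(-2\right)\right) = - \left(-51\right) \left(4 + \left(\left(4 \left(-2\right) + \left(-3 + 5\right)\right) - 3\right) \left(-2\right)\right) = - \left(-51\right) \left(4 + \left(\left(-8 + 2\right) - 3\right) \left(-2\right)\right) = - \left(-51\right) \left(4 + \left(-6 - 3\right) \left(-2\right)\right) = - \left(-51\right) \left(4 - -18\right) = - \left(-51\right) \left(4 + 18\right) = - \left(-51\right) 22 = \left(-1\right) \left(-1122\right) = 1122$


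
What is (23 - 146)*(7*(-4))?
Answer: 3444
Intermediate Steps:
(23 - 146)*(7*(-4)) = -123*(-28) = 3444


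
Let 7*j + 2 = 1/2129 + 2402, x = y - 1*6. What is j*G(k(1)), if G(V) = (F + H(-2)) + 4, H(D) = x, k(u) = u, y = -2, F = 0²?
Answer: -2919772/2129 ≈ -1371.4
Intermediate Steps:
F = 0
x = -8 (x = -2 - 1*6 = -2 - 6 = -8)
H(D) = -8
j = 729943/2129 (j = -2/7 + (1/2129 + 2402)/7 = -2/7 + (⅐)*(5113859/2129) = -2/7 + 5113859/14903 = 729943/2129 ≈ 342.86)
G(V) = -4 (G(V) = (0 - 8) + 4 = -8 + 4 = -4)
j*G(k(1)) = (729943/2129)*(-4) = -2919772/2129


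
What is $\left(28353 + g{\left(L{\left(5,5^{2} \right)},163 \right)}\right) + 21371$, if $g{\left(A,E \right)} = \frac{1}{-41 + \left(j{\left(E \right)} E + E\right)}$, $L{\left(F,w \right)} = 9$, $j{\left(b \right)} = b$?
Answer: $\frac{1327183285}{26691} \approx 49724.0$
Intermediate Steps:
$g{\left(A,E \right)} = \frac{1}{-41 + E + E^{2}}$ ($g{\left(A,E \right)} = \frac{1}{-41 + \left(E E + E\right)} = \frac{1}{-41 + \left(E^{2} + E\right)} = \frac{1}{-41 + \left(E + E^{2}\right)} = \frac{1}{-41 + E + E^{2}}$)
$\left(28353 + g{\left(L{\left(5,5^{2} \right)},163 \right)}\right) + 21371 = \left(28353 + \frac{1}{-41 + 163 + 163^{2}}\right) + 21371 = \left(28353 + \frac{1}{-41 + 163 + 26569}\right) + 21371 = \left(28353 + \frac{1}{26691}\right) + 21371 = \frac{756769924}{26691} + 21371 = \frac{1327183285}{26691}$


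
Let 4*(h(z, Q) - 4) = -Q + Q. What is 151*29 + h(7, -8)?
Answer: 4383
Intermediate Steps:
h(z, Q) = 4 (h(z, Q) = 4 + (-Q + Q)/4 = 4 + (¼)*0 = 4 + 0 = 4)
151*29 + h(7, -8) = 151*29 + 4 = 4379 + 4 = 4383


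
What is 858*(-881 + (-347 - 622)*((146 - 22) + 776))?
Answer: -749017698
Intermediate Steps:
858*(-881 + (-347 - 622)*((146 - 22) + 776)) = 858*(-881 - 969*(124 + 776)) = 858*(-881 - 969*900) = 858*(-881 - 872100) = 858*(-872981) = -749017698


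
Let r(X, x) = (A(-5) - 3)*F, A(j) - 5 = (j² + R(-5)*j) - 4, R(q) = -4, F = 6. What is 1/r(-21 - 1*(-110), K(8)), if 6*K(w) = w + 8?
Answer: 1/258 ≈ 0.0038760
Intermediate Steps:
K(w) = 4/3 + w/6 (K(w) = (w + 8)/6 = (8 + w)/6 = 4/3 + w/6)
A(j) = 1 + j² - 4*j (A(j) = 5 + ((j² - 4*j) - 4) = 5 + (-4 + j² - 4*j) = 1 + j² - 4*j)
r(X, x) = 258 (r(X, x) = ((1 + (-5)² - 4*(-5)) - 3)*6 = ((1 + 25 + 20) - 3)*6 = (46 - 3)*6 = 43*6 = 258)
1/r(-21 - 1*(-110), K(8)) = 1/258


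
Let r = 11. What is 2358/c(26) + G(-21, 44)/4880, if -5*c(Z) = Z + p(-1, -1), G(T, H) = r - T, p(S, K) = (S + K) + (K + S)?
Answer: -1797953/3355 ≈ -535.90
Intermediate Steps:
p(S, K) = 2*K + 2*S (p(S, K) = (K + S) + (K + S) = 2*K + 2*S)
G(T, H) = 11 - T
c(Z) = ⅘ - Z/5 (c(Z) = -(Z + (2*(-1) + 2*(-1)))/5 = -(Z + (-2 - 2))/5 = -(Z - 4)/5 = -(-4 + Z)/5 = ⅘ - Z/5)
2358/c(26) + G(-21, 44)/4880 = 2358/(⅘ - ⅕*26) + (11 - 1*(-21))/4880 = 2358/(⅘ - 26/5) + (11 + 21)*(1/4880) = 2358/(-22/5) + 32*(1/4880) = 2358*(-5/22) + 2/305 = -5895/11 + 2/305 = -1797953/3355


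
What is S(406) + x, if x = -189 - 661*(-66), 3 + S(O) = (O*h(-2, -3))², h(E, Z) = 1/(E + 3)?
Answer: 208270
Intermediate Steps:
h(E, Z) = 1/(3 + E)
S(O) = -3 + O² (S(O) = -3 + (O/(3 - 2))² = -3 + (O/1)² = -3 + (O*1)² = -3 + O²)
x = 43437 (x = -189 + 43626 = 43437)
S(406) + x = (-3 + 406²) + 43437 = (-3 + 164836) + 43437 = 164833 + 43437 = 208270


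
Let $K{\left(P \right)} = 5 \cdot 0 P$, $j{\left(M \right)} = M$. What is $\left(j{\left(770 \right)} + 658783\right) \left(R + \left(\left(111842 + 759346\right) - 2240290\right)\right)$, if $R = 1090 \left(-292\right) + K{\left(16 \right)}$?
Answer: $-1112917860246$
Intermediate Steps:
$K{\left(P \right)} = 0$ ($K{\left(P \right)} = 0 P = 0$)
$R = -318280$ ($R = 1090 \left(-292\right) + 0 = -318280 + 0 = -318280$)
$\left(j{\left(770 \right)} + 658783\right) \left(R + \left(\left(111842 + 759346\right) - 2240290\right)\right) = \left(770 + 658783\right) \left(-318280 + \left(\left(111842 + 759346\right) - 2240290\right)\right) = 659553 \left(-318280 + \left(871188 - 2240290\right)\right) = 659553 \left(-318280 - 1369102\right) = 659553 \left(-1687382\right) = -1112917860246$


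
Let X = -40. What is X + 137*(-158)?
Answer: -21686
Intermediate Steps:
X + 137*(-158) = -40 + 137*(-158) = -40 - 21646 = -21686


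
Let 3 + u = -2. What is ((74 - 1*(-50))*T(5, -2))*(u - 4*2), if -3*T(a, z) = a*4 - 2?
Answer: 9672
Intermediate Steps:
u = -5 (u = -3 - 2 = -5)
T(a, z) = ⅔ - 4*a/3 (T(a, z) = -(a*4 - 2)/3 = -(4*a - 2)/3 = -(-2 + 4*a)/3 = ⅔ - 4*a/3)
((74 - 1*(-50))*T(5, -2))*(u - 4*2) = ((74 - 1*(-50))*(⅔ - 4/3*5))*(-5 - 4*2) = ((74 + 50)*(⅔ - 20/3))*(-5 - 8) = (124*(-6))*(-13) = -744*(-13) = 9672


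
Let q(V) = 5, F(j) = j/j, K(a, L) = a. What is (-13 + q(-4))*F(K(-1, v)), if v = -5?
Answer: -8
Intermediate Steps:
F(j) = 1
(-13 + q(-4))*F(K(-1, v)) = (-13 + 5)*1 = -8*1 = -8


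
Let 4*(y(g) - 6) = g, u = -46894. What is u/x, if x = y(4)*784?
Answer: -23447/2744 ≈ -8.5448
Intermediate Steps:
y(g) = 6 + g/4
x = 5488 (x = (6 + (1/4)*4)*784 = (6 + 1)*784 = 7*784 = 5488)
u/x = -46894/5488 = -46894*1/5488 = -23447/2744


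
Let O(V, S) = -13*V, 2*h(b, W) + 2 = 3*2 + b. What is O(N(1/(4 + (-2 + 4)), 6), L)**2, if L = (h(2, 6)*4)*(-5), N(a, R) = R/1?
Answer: 6084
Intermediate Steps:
h(b, W) = 2 + b/2 (h(b, W) = -1 + (3*2 + b)/2 = -1 + (6 + b)/2 = -1 + (3 + b/2) = 2 + b/2)
N(a, R) = R (N(a, R) = R*1 = R)
L = -60 (L = ((2 + (1/2)*2)*4)*(-5) = ((2 + 1)*4)*(-5) = (3*4)*(-5) = 12*(-5) = -60)
O(N(1/(4 + (-2 + 4)), 6), L)**2 = (-13*6)**2 = (-78)**2 = 6084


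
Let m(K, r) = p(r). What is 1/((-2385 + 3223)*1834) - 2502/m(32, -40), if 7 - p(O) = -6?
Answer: -3845303771/19979596 ≈ -192.46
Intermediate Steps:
p(O) = 13 (p(O) = 7 - 1*(-6) = 7 + 6 = 13)
m(K, r) = 13
1/((-2385 + 3223)*1834) - 2502/m(32, -40) = 1/((-2385 + 3223)*1834) - 2502/13 = (1/1834)/838 - 2502*1/13 = (1/838)*(1/1834) - 2502/13 = 1/1536892 - 2502/13 = -3845303771/19979596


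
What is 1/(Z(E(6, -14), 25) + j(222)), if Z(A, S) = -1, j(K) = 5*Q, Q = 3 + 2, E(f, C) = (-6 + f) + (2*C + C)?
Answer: 1/24 ≈ 0.041667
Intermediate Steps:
E(f, C) = -6 + f + 3*C (E(f, C) = (-6 + f) + 3*C = -6 + f + 3*C)
Q = 5
j(K) = 25 (j(K) = 5*5 = 25)
1/(Z(E(6, -14), 25) + j(222)) = 1/(-1 + 25) = 1/24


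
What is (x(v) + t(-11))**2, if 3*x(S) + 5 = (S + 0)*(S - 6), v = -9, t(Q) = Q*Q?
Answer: 243049/9 ≈ 27005.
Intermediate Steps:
t(Q) = Q**2
x(S) = -5/3 + S*(-6 + S)/3 (x(S) = -5/3 + ((S + 0)*(S - 6))/3 = -5/3 + (S*(-6 + S))/3 = -5/3 + S*(-6 + S)/3)
(x(v) + t(-11))**2 = ((-5/3 - 2*(-9) + (1/3)*(-9)**2) + (-11)**2)**2 = ((-5/3 + 18 + (1/3)*81) + 121)**2 = ((-5/3 + 18 + 27) + 121)**2 = (130/3 + 121)**2 = (493/3)**2 = 243049/9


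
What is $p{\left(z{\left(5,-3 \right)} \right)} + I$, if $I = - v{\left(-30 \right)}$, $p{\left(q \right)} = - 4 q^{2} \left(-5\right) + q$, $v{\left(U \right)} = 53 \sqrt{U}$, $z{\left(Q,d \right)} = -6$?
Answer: $714 - 53 i \sqrt{30} \approx 714.0 - 290.29 i$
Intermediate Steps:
$p{\left(q \right)} = q + 20 q^{2}$ ($p{\left(q \right)} = 20 q^{2} + q = q + 20 q^{2}$)
$I = - 53 i \sqrt{30}$ ($I = - 53 \sqrt{-30} = - 53 i \sqrt{30} \approx - 290.29 i$)
$p{\left(z{\left(5,-3 \right)} \right)} + I = - 6 \left(1 + 20 \left(-6\right)\right) - 53 i \sqrt{30} = - 6 \left(1 - 120\right) - 53 i \sqrt{30} = \left(-6\right) \left(-119\right) - 53 i \sqrt{30} = 714 - 53 i \sqrt{30}$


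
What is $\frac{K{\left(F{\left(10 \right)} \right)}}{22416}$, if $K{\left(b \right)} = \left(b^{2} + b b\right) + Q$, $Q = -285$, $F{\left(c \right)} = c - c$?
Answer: $- \frac{95}{7472} \approx -0.012714$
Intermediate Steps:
$F{\left(c \right)} = 0$
$K{\left(b \right)} = -285 + 2 b^{2}$ ($K{\left(b \right)} = \left(b^{2} + b b\right) - 285 = \left(b^{2} + b^{2}\right) - 285 = 2 b^{2} - 285 = -285 + 2 b^{2}$)
$\frac{K{\left(F{\left(10 \right)} \right)}}{22416} = \frac{-285 + 2 \cdot 0^{2}}{22416} = \left(-285 + 2 \cdot 0\right) \frac{1}{22416} = \left(-285 + 0\right) \frac{1}{22416} = \left(-285\right) \frac{1}{22416} = - \frac{95}{7472}$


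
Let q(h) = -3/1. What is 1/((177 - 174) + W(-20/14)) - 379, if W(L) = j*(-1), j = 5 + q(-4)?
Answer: -378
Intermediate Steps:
q(h) = -3 (q(h) = -3*1 = -3)
j = 2 (j = 5 - 3 = 2)
W(L) = -2 (W(L) = 2*(-1) = -2)
1/((177 - 174) + W(-20/14)) - 379 = 1/((177 - 174) - 2) - 379 = 1/(3 - 2) - 379 = 1/1 - 379 = 1 - 379 = -378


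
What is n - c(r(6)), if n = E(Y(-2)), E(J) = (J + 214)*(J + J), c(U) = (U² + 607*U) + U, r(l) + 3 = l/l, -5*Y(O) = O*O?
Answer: 21772/25 ≈ 870.88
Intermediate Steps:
Y(O) = -O²/5 (Y(O) = -O*O/5 = -O²/5)
r(l) = -2 (r(l) = -3 + l/l = -3 + 1 = -2)
c(U) = U² + 608*U
E(J) = 2*J*(214 + J) (E(J) = (214 + J)*(2*J) = 2*J*(214 + J))
n = -8528/25 (n = 2*(-⅕*(-2)²)*(214 - ⅕*(-2)²) = 2*(-⅕*4)*(214 - ⅕*4) = 2*(-⅘)*(214 - ⅘) = 2*(-⅘)*(1066/5) = -8528/25 ≈ -341.12)
n - c(r(6)) = -8528/25 - (-2)*(608 - 2) = -8528/25 - (-2)*606 = -8528/25 - 1*(-1212) = -8528/25 + 1212 = 21772/25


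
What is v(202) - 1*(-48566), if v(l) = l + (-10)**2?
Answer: 48868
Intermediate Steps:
v(l) = 100 + l (v(l) = l + 100 = 100 + l)
v(202) - 1*(-48566) = (100 + 202) - 1*(-48566) = 302 + 48566 = 48868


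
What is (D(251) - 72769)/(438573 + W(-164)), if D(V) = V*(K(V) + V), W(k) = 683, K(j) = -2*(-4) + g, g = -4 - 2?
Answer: -4633/219628 ≈ -0.021095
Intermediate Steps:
g = -6
K(j) = 2 (K(j) = -2*(-4) - 6 = 8 - 6 = 2)
D(V) = V*(2 + V)
(D(251) - 72769)/(438573 + W(-164)) = (251*(2 + 251) - 72769)/(438573 + 683) = (251*253 - 72769)/439256 = (63503 - 72769)*(1/439256) = -9266*1/439256 = -4633/219628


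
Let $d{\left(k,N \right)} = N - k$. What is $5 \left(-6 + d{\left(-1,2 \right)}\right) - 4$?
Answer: $-19$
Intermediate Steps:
$5 \left(-6 + d{\left(-1,2 \right)}\right) - 4 = 5 \left(-6 + \left(2 - -1\right)\right) - 4 = 5 \left(-6 + \left(2 + 1\right)\right) - 4 = 5 \left(-6 + 3\right) - 4 = 5 \left(-3\right) - 4 = -15 - 4 = -19$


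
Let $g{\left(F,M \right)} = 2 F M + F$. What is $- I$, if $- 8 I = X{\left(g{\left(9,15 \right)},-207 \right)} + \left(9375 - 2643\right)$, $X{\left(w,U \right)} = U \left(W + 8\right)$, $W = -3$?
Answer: $\frac{5697}{8} \approx 712.13$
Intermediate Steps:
$g{\left(F,M \right)} = F + 2 F M$ ($g{\left(F,M \right)} = 2 F M + F = F + 2 F M$)
$X{\left(w,U \right)} = 5 U$ ($X{\left(w,U \right)} = U \left(-3 + 8\right) = U 5 = 5 U$)
$I = - \frac{5697}{8}$ ($I = - \frac{5 \left(-207\right) + \left(9375 - 2643\right)}{8} = - \frac{-1035 + 6732}{8} = \left(- \frac{1}{8}\right) 5697 = - \frac{5697}{8} \approx -712.13$)
$- I = \left(-1\right) \left(- \frac{5697}{8}\right) = \frac{5697}{8}$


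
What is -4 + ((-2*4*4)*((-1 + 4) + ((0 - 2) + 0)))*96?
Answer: -3076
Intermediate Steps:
-4 + ((-2*4*4)*((-1 + 4) + ((0 - 2) + 0)))*96 = -4 + ((-8*4)*(3 + (-2 + 0)))*96 = -4 - 32*(3 - 2)*96 = -4 - 32*1*96 = -4 - 32*96 = -4 - 3072 = -3076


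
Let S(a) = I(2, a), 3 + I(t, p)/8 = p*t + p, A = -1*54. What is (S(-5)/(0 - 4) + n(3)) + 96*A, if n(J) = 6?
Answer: -5142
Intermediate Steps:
A = -54
I(t, p) = -24 + 8*p + 8*p*t (I(t, p) = -24 + 8*(p*t + p) = -24 + 8*(p + p*t) = -24 + (8*p + 8*p*t) = -24 + 8*p + 8*p*t)
S(a) = -24 + 24*a (S(a) = -24 + 8*a + 8*a*2 = -24 + 8*a + 16*a = -24 + 24*a)
(S(-5)/(0 - 4) + n(3)) + 96*A = ((-24 + 24*(-5))/(0 - 4) + 6) + 96*(-54) = ((-24 - 120)/(-4) + 6) - 5184 = (-1/4*(-144) + 6) - 5184 = (36 + 6) - 5184 = 42 - 5184 = -5142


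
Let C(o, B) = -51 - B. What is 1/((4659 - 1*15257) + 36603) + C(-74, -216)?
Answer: 4290826/26005 ≈ 165.00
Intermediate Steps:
1/((4659 - 1*15257) + 36603) + C(-74, -216) = 1/((4659 - 1*15257) + 36603) + (-51 - 1*(-216)) = 1/((4659 - 15257) + 36603) + (-51 + 216) = 1/(-10598 + 36603) + 165 = 1/26005 + 165 = 4290826/26005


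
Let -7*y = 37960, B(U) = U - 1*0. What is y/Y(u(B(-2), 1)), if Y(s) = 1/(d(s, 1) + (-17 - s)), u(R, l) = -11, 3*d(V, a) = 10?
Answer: 303680/21 ≈ 14461.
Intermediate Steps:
d(V, a) = 10/3 (d(V, a) = (1/3)*10 = 10/3)
B(U) = U (B(U) = U + 0 = U)
Y(s) = 1/(-41/3 - s) (Y(s) = 1/(10/3 + (-17 - s)) = 1/(-41/3 - s))
y = -37960/7 (y = -1/7*37960 = -37960/7 ≈ -5422.9)
y/Y(u(B(-2), 1)) = -37960/(7*((-3/(41 + 3*(-11))))) = -37960/(7*((-3/(41 - 33)))) = -37960/(7*((-3/8))) = -37960/(7*((-3*1/8))) = -37960/(7*(-3/8)) = -37960/7*(-8/3) = 303680/21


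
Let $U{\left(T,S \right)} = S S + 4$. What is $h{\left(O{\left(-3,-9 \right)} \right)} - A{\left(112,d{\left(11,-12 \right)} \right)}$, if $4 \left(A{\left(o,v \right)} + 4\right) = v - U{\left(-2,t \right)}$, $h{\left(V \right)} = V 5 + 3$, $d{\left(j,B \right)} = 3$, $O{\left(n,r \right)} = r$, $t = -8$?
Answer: $- \frac{87}{4} \approx -21.75$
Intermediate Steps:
$U{\left(T,S \right)} = 4 + S^{2}$ ($U{\left(T,S \right)} = S^{2} + 4 = 4 + S^{2}$)
$h{\left(V \right)} = 3 + 5 V$ ($h{\left(V \right)} = 5 V + 3 = 3 + 5 V$)
$A{\left(o,v \right)} = -21 + \frac{v}{4}$ ($A{\left(o,v \right)} = -4 + \frac{v - \left(4 + \left(-8\right)^{2}\right)}{4} = -4 + \frac{v - \left(4 + 64\right)}{4} = -4 + \frac{v - 68}{4} = -4 + \frac{-68 + v}{4} = -4 + \left(-17 + \frac{v}{4}\right) = -21 + \frac{v}{4}$)
$h{\left(O{\left(-3,-9 \right)} \right)} - A{\left(112,d{\left(11,-12 \right)} \right)} = \left(3 + 5 \left(-9\right)\right) - \left(-21 + \frac{1}{4} \cdot 3\right) = \left(3 - 45\right) - \left(-21 + \frac{3}{4}\right) = -42 - - \frac{81}{4} = -42 + \frac{81}{4} = - \frac{87}{4}$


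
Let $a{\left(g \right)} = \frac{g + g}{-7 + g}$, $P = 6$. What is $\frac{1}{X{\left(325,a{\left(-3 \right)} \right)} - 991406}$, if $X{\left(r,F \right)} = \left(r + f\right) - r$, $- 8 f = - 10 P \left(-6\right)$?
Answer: $- \frac{1}{991451} \approx -1.0086 \cdot 10^{-6}$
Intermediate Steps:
$f = -45$ ($f = - \frac{\left(-10\right) 6 \left(-6\right)}{8} = - \frac{\left(-60\right) \left(-6\right)}{8} = \left(- \frac{1}{8}\right) 360 = -45$)
$a{\left(g \right)} = \frac{2 g}{-7 + g}$
$X{\left(r,F \right)} = -45$ ($X{\left(r,F \right)} = \left(r - 45\right) - r = \left(-45 + r\right) - r = -45$)
$\frac{1}{X{\left(325,a{\left(-3 \right)} \right)} - 991406} = \frac{1}{-45 - 991406} = \frac{1}{-991451} = - \frac{1}{991451}$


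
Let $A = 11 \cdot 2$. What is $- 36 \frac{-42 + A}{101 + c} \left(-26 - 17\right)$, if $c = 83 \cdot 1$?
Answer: $- \frac{3870}{23} \approx -168.26$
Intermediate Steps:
$c = 83$
$A = 22$
$- 36 \frac{-42 + A}{101 + c} \left(-26 - 17\right) = - 36 \frac{-42 + 22}{101 + 83} \left(-26 - 17\right) = - 36 \left(- \frac{20}{184}\right) \left(-26 - 17\right) = - 36 \left(\left(-20\right) \frac{1}{184}\right) \left(-43\right) = \left(-36\right) \left(- \frac{5}{46}\right) \left(-43\right) = \frac{90}{23} \left(-43\right) = - \frac{3870}{23}$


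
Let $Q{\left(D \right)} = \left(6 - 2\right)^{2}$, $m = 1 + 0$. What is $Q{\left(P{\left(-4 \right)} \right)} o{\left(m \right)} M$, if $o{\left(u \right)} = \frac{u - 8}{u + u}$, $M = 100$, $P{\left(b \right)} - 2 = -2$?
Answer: $-5600$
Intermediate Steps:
$P{\left(b \right)} = 0$ ($P{\left(b \right)} = 2 - 2 = 0$)
$m = 1$
$Q{\left(D \right)} = 16$ ($Q{\left(D \right)} = 4^{2} = 16$)
$o{\left(u \right)} = \frac{-8 + u}{2 u}$
$Q{\left(P{\left(-4 \right)} \right)} o{\left(m \right)} M = 16 \frac{-8 + 1}{2 \cdot 1} \cdot 100 = 16 \cdot \frac{1}{2} \cdot 1 \left(-7\right) 100 = 16 \left(- \frac{7}{2}\right) 100 = \left(-56\right) 100 = -5600$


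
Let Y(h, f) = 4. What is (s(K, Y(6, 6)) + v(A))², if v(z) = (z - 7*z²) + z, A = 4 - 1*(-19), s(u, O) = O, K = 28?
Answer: 13344409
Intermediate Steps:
A = 23 (A = 4 + 19 = 23)
v(z) = -7*z² + 2*z
(s(K, Y(6, 6)) + v(A))² = (4 + 23*(2 - 7*23))² = (4 + 23*(2 - 161))² = (4 + 23*(-159))² = (4 - 3657)² = (-3653)² = 13344409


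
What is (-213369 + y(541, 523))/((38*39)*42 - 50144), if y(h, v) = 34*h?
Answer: -709/44 ≈ -16.114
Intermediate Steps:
(-213369 + y(541, 523))/((38*39)*42 - 50144) = (-213369 + 34*541)/((38*39)*42 - 50144) = (-213369 + 18394)/(1482*42 - 50144) = -194975/(62244 - 50144) = -194975/12100 = -194975*1/12100 = -709/44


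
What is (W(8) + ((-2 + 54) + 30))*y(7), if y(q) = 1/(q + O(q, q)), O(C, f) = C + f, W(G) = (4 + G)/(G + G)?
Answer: 331/84 ≈ 3.9405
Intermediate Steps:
W(G) = (4 + G)/(2*G) (W(G) = (4 + G)/((2*G)) = (4 + G)*(1/(2*G)) = (4 + G)/(2*G))
y(q) = 1/(3*q) (y(q) = 1/(q + (q + q)) = 1/(q + 2*q) = 1/(3*q))
(W(8) + ((-2 + 54) + 30))*y(7) = ((1/2)*(4 + 8)/8 + ((-2 + 54) + 30))*((1/3)/7) = ((1/2)*(1/8)*12 + (52 + 30))*((1/3)*(1/7)) = (3/4 + 82)*(1/21) = (331/4)*(1/21) = 331/84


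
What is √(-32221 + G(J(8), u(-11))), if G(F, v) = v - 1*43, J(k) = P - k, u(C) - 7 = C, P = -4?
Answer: 2*I*√8067 ≈ 179.63*I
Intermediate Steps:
u(C) = 7 + C
J(k) = -4 - k
G(F, v) = -43 + v (G(F, v) = v - 43 = -43 + v)
√(-32221 + G(J(8), u(-11))) = √(-32221 + (-43 + (7 - 11))) = √(-32221 + (-43 - 4)) = √(-32221 - 47) = √(-32268) = 2*I*√8067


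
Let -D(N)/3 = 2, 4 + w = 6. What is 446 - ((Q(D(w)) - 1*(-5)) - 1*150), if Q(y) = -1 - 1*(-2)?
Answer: 590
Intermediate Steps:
w = 2 (w = -4 + 6 = 2)
D(N) = -6 (D(N) = -3*2 = -6)
Q(y) = 1 (Q(y) = -1 + 2 = 1)
446 - ((Q(D(w)) - 1*(-5)) - 1*150) = 446 - ((1 - 1*(-5)) - 1*150) = 446 - ((1 + 5) - 150) = 446 - (6 - 150) = 446 - 1*(-144) = 446 + 144 = 590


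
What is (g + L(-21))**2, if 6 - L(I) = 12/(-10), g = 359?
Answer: 3352561/25 ≈ 1.3410e+5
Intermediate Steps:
L(I) = 36/5 (L(I) = 6 - 12/(-10) = 6 - 12*(-1)/10 = 6 - 1*(-6/5) = 6 + 6/5 = 36/5)
(g + L(-21))**2 = (359 + 36/5)**2 = (1831/5)**2 = 3352561/25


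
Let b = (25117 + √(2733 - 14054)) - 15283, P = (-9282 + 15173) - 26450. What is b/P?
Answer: -298/623 - I*√11321/20559 ≈ -0.47833 - 0.0051754*I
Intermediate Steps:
P = -20559 (P = 5891 - 26450 = -20559)
b = 9834 + I*√11321 (b = (25117 + √(-11321)) - 15283 = (25117 + I*√11321) - 15283 = 9834 + I*√11321 ≈ 9834.0 + 106.4*I)
b/P = (9834 + I*√11321)/(-20559) = (9834 + I*√11321)*(-1/20559) = -298/623 - I*√11321/20559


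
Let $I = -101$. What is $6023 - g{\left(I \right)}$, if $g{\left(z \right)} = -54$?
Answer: $6077$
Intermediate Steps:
$6023 - g{\left(I \right)} = 6023 - -54 = 6023 + 54 = 6077$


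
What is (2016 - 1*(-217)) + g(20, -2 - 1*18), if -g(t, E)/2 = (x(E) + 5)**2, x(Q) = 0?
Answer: 2183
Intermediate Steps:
g(t, E) = -50 (g(t, E) = -2*(0 + 5)**2 = -2*5**2 = -2*25 = -50)
(2016 - 1*(-217)) + g(20, -2 - 1*18) = (2016 - 1*(-217)) - 50 = (2016 + 217) - 50 = 2233 - 50 = 2183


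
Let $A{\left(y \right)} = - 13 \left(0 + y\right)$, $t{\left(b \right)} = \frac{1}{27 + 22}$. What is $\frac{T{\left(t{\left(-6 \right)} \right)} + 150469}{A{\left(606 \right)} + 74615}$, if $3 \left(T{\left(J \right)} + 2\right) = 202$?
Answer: $\frac{451603}{200211} \approx 2.2556$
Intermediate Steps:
$t{\left(b \right)} = \frac{1}{49}$
$T{\left(J \right)} = \frac{196}{3}$ ($T{\left(J \right)} = -2 + \frac{1}{3} \cdot 202 = -2 + \frac{202}{3} = \frac{196}{3}$)
$A{\left(y \right)} = - 13 y$
$\frac{T{\left(t{\left(-6 \right)} \right)} + 150469}{A{\left(606 \right)} + 74615} = \frac{\frac{196}{3} + 150469}{\left(-13\right) 606 + 74615} = \frac{451603}{3 \left(-7878 + 74615\right)} = \frac{451603}{3 \cdot 66737} = \frac{451603}{3} \cdot \frac{1}{66737} = \frac{451603}{200211}$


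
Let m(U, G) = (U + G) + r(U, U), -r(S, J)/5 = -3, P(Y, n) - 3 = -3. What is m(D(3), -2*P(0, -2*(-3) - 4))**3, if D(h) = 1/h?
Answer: 97336/27 ≈ 3605.0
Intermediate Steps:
P(Y, n) = 0 (P(Y, n) = 3 - 3 = 0)
r(S, J) = 15 (r(S, J) = -5*(-3) = 15)
m(U, G) = 15 + G + U (m(U, G) = (U + G) + 15 = (G + U) + 15 = 15 + G + U)
m(D(3), -2*P(0, -2*(-3) - 4))**3 = (15 - 2*0 + 1/3)**3 = (15 + 0 + 1/3)**3 = (46/3)**3 = 97336/27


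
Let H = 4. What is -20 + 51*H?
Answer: 184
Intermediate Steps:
-20 + 51*H = -20 + 51*4 = -20 + 204 = 184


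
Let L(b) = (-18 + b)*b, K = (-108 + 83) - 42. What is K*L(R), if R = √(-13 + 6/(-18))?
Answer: 2680/3 + 804*I*√30 ≈ 893.33 + 4403.7*I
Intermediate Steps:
K = -67 (K = -25 - 42 = -67)
R = 2*I*√30/3 (R = √(-13 + 6*(-1/18)) = √(-13 - ⅓) = √(-40/3) = 2*I*√30/3 ≈ 3.6515*I)
L(b) = b*(-18 + b)
K*L(R) = -67*2*I*√30/3*(-18 + 2*I*√30/3) = -134*I*√30*(-18 + 2*I*√30/3)/3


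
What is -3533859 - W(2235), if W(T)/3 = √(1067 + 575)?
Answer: -3533859 - 3*√1642 ≈ -3.5340e+6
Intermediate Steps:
W(T) = 3*√1642 (W(T) = 3*√(1067 + 575) = 3*√1642)
-3533859 - W(2235) = -3533859 - 3*√1642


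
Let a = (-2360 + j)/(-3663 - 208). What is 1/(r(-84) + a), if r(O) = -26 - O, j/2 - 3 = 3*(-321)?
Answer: 3871/228798 ≈ 0.016919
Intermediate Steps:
j = -1920 (j = 6 + 2*(3*(-321)) = 6 + 2*(-963) = 6 - 1926 = -1920)
a = 4280/3871 (a = (-2360 - 1920)/(-3663 - 208) = -4280/(-3871) = -4280*(-1/3871) = 4280/3871 ≈ 1.1057)
1/(r(-84) + a) = 1/((-26 - 1*(-84)) + 4280/3871) = 1/((-26 + 84) + 4280/3871) = 1/(58 + 4280/3871) = 1/(228798/3871) = 3871/228798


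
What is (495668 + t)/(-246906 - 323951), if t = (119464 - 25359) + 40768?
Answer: -630541/570857 ≈ -1.1046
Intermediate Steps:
t = 134873 (t = 94105 + 40768 = 134873)
(495668 + t)/(-246906 - 323951) = (495668 + 134873)/(-246906 - 323951) = 630541/(-570857) = 630541*(-1/570857) = -630541/570857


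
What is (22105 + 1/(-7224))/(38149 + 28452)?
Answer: 159686519/481125624 ≈ 0.33190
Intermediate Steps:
(22105 + 1/(-7224))/(38149 + 28452) = (22105 - 1/7224)/66601 = (159686519/7224)*(1/66601) = 159686519/481125624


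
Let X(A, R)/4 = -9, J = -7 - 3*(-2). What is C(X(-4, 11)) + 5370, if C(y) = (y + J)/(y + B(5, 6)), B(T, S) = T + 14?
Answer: 91327/17 ≈ 5372.2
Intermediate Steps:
B(T, S) = 14 + T
J = -1 (J = -7 + 6 = -1)
X(A, R) = -36 (X(A, R) = 4*(-9) = -36)
C(y) = (-1 + y)/(19 + y) (C(y) = (y - 1)/(y + (14 + 5)) = (-1 + y)/(y + 19) = (-1 + y)/(19 + y))
C(X(-4, 11)) + 5370 = (-1 - 36)/(19 - 36) + 5370 = -37/(-17) + 5370 = -1/17*(-37) + 5370 = 37/17 + 5370 = 91327/17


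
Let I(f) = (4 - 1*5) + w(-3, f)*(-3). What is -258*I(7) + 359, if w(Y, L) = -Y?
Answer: 2939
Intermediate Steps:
I(f) = -10 (I(f) = (4 - 1*5) - 1*(-3)*(-3) = (4 - 5) + 3*(-3) = -1 - 9 = -10)
-258*I(7) + 359 = -258*(-10) + 359 = 2580 + 359 = 2939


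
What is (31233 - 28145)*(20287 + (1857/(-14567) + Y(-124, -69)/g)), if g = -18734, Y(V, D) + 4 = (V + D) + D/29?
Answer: 247891284584949584/3957023581 ≈ 6.2646e+7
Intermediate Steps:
Y(V, D) = -4 + V + 30*D/29 (Y(V, D) = -4 + ((V + D) + D/29) = -4 + ((D + V) + D*(1/29)) = -4 + ((D + V) + D/29) = -4 + (V + 30*D/29) = -4 + V + 30*D/29)
(31233 - 28145)*(20287 + (1857/(-14567) + Y(-124, -69)/g)) = (31233 - 28145)*(20287 + (1857/(-14567) + (-4 - 124 + (30/29)*(-69))/(-18734))) = 3088*(20287 + (1857*(-1/14567) + (-4 - 124 - 2070/29)*(-1/18734))) = 3088*(20287 + (-1857/14567 - 5782/29*(-1/18734))) = 3088*(20287 + (-1857/14567 + 2891/271643)) = 3088*(20287 - 462327854/3957023581) = 3088*(80275675059893/3957023581) = 247891284584949584/3957023581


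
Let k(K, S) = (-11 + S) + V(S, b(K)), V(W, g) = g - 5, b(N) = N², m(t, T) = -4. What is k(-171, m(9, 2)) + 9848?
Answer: 39069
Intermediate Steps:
V(W, g) = -5 + g
k(K, S) = -16 + S + K² (k(K, S) = (-11 + S) + (-5 + K²) = -16 + S + K²)
k(-171, m(9, 2)) + 9848 = (-16 - 4 + (-171)²) + 9848 = (-16 - 4 + 29241) + 9848 = 29221 + 9848 = 39069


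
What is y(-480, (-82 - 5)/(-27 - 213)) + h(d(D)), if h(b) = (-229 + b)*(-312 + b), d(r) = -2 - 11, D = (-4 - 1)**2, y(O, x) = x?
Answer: 6292029/80 ≈ 78650.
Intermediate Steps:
D = 25 (D = (-5)**2 = 25)
d(r) = -13
h(b) = (-312 + b)*(-229 + b)
y(-480, (-82 - 5)/(-27 - 213)) + h(d(D)) = (-82 - 5)/(-27 - 213) + (71448 + (-13)**2 - 541*(-13)) = -87/(-240) + (71448 + 169 + 7033) = -87*(-1/240) + 78650 = 29/80 + 78650 = 6292029/80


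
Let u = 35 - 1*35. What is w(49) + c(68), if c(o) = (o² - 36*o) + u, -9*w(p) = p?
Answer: 19535/9 ≈ 2170.6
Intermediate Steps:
w(p) = -p/9
u = 0 (u = 35 - 35 = 0)
c(o) = o² - 36*o (c(o) = (o² - 36*o) + 0 = o² - 36*o)
w(49) + c(68) = -⅑*49 + 68*(-36 + 68) = -49/9 + 68*32 = -49/9 + 2176 = 19535/9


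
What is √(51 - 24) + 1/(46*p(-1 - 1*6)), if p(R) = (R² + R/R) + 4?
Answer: 1/2484 + 3*√3 ≈ 5.1966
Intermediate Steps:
p(R) = 5 + R² (p(R) = (R² + 1) + 4 = (1 + R²) + 4 = 5 + R²)
√(51 - 24) + 1/(46*p(-1 - 1*6)) = √(51 - 24) + 1/(46*(5 + (-1 - 1*6)²)) = √27 + 1/(46*(5 + (-1 - 6)²)) = 3*√3 + 1/(46*(5 + (-7)²)) = 3*√3 + 1/(46*(5 + 49)) = 3*√3 + (1/46)/54 = 3*√3 + (1/46)*(1/54) = 3*√3 + 1/2484 = 1/2484 + 3*√3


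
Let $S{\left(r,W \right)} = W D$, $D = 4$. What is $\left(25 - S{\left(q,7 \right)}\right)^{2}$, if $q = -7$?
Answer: $9$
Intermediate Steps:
$S{\left(r,W \right)} = 4 W$ ($S{\left(r,W \right)} = W 4 = 4 W$)
$\left(25 - S{\left(q,7 \right)}\right)^{2} = \left(25 - 4 \cdot 7\right)^{2} = \left(25 - 28\right)^{2} = \left(-3\right)^{2} = 9$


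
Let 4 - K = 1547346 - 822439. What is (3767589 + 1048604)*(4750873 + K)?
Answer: 19389848532210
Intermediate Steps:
K = -724903 (K = 4 - (1547346 - 822439) = 4 - 1*724907 = 4 - 724907 = -724903)
(3767589 + 1048604)*(4750873 + K) = (3767589 + 1048604)*(4750873 - 724903) = 4816193*4025970 = 19389848532210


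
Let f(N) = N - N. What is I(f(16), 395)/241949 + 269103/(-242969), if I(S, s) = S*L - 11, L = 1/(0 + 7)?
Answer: -65111874406/58786106581 ≈ -1.1076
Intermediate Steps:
L = ⅐ (L = 1/7 = ⅐ ≈ 0.14286)
f(N) = 0
I(S, s) = -11 + S/7 (I(S, s) = S*(⅐) - 11 = S/7 - 11 = -11 + S/7)
I(f(16), 395)/241949 + 269103/(-242969) = (-11 + (⅐)*0)/241949 + 269103/(-242969) = (-11 + 0)*(1/241949) + 269103*(-1/242969) = -11*1/241949 - 269103/242969 = -11/241949 - 269103/242969 = -65111874406/58786106581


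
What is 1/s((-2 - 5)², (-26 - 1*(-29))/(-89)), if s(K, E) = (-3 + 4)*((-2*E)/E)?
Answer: -½ ≈ -0.50000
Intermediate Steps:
s(K, E) = -2 (s(K, E) = 1*(-2) = -2)
1/s((-2 - 5)², (-26 - 1*(-29))/(-89)) = 1/(-2) = -½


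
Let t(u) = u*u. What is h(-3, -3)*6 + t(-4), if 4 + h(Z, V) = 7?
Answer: 34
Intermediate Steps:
t(u) = u**2
h(Z, V) = 3 (h(Z, V) = -4 + 7 = 3)
h(-3, -3)*6 + t(-4) = 3*6 + (-4)**2 = 18 + 16 = 34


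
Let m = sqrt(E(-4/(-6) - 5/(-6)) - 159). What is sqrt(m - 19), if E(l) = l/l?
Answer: sqrt(-19 + I*sqrt(158)) ≈ 1.3751 + 4.5706*I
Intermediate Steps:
E(l) = 1
m = I*sqrt(158) (m = sqrt(1 - 159) = sqrt(-158) = I*sqrt(158) ≈ 12.57*I)
sqrt(m - 19) = sqrt(I*sqrt(158) - 19) = sqrt(-19 + I*sqrt(158))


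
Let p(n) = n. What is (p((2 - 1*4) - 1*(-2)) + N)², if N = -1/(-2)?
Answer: ¼ ≈ 0.25000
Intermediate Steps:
N = ½ (N = -1*(-½) = ½ ≈ 0.50000)
(p((2 - 1*4) - 1*(-2)) + N)² = (((2 - 1*4) - 1*(-2)) + ½)² = (((2 - 4) + 2) + ½)² = ((-2 + 2) + ½)² = (0 + ½)² = (½)² = ¼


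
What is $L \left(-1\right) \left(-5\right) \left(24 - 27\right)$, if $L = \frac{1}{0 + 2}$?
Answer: $- \frac{15}{2} \approx -7.5$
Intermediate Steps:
$L = \frac{1}{2} \approx 0.5$
$L \left(-1\right) \left(-5\right) \left(24 - 27\right) = \frac{1}{2} \left(-1\right) \left(-5\right) \left(24 - 27\right) = \left(- \frac{1}{2}\right) \left(-5\right) \left(24 - 27\right) = \frac{5}{2} \left(-3\right) = - \frac{15}{2}$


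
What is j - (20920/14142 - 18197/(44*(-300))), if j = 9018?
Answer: 280482708871/31112400 ≈ 9015.1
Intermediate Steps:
j - (20920/14142 - 18197/(44*(-300))) = 9018 - (20920/14142 - 18197/(44*(-300))) = 9018 - (20920*(1/14142) - 18197/(-13200)) = 9018 - (10460/7071 - 18197*(-1/13200)) = 9018 - (10460/7071 + 18197/13200) = 9018 - 1*88914329/31112400 = 9018 - 88914329/31112400 = 280482708871/31112400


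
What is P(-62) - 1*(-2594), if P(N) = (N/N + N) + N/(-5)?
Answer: 12727/5 ≈ 2545.4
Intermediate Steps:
P(N) = 1 + 4*N/5 (P(N) = (1 + N) + N*(-⅕) = (1 + N) - N/5 = 1 + 4*N/5)
P(-62) - 1*(-2594) = (1 + (⅘)*(-62)) - 1*(-2594) = (1 - 248/5) + 2594 = -243/5 + 2594 = 12727/5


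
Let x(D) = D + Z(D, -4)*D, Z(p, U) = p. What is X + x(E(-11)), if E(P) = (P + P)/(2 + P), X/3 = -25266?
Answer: -6138956/81 ≈ -75790.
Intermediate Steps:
X = -75798 (X = 3*(-25266) = -75798)
E(P) = 2*P/(2 + P) (E(P) = (2*P)/(2 + P) = 2*P/(2 + P))
x(D) = D + D**2 (x(D) = D + D*D = D + D**2)
X + x(E(-11)) = -75798 + (2*(-11)/(2 - 11))*(1 + 2*(-11)/(2 - 11)) = -75798 + (2*(-11)/(-9))*(1 + 2*(-11)/(-9)) = -75798 + (2*(-11)*(-1/9))*(1 + 2*(-11)*(-1/9)) = -75798 + 22*(1 + 22/9)/9 = -75798 + (22/9)*(31/9) = -75798 + 682/81 = -6138956/81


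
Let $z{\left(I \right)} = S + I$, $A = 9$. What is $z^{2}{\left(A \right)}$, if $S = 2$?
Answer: $121$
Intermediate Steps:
$z{\left(I \right)} = 2 + I$
$z^{2}{\left(A \right)} = \left(2 + 9\right)^{2} = 11^{2} = 121$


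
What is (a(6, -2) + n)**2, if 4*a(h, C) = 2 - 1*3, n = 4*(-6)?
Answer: 9409/16 ≈ 588.06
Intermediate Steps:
n = -24
a(h, C) = -1/4 (a(h, C) = (2 - 1*3)/4 = (2 - 3)/4 = (1/4)*(-1) = -1/4)
(a(6, -2) + n)**2 = (-1/4 - 24)**2 = (-97/4)**2 = 9409/16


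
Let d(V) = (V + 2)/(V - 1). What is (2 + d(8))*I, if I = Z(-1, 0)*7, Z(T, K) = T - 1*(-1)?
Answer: 0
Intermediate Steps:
Z(T, K) = 1 + T (Z(T, K) = T + 1 = 1 + T)
I = 0 (I = (1 - 1)*7 = 0*7 = 0)
d(V) = (2 + V)/(-1 + V)
(2 + d(8))*I = (2 + (2 + 8)/(-1 + 8))*0 = (2 + 10/7)*0 = (24/7)*0 = 0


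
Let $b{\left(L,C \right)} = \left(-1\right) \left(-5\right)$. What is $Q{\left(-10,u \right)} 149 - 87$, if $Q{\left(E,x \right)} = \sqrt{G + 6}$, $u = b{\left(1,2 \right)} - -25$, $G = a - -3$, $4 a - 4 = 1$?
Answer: $-87 + \frac{149 \sqrt{41}}{2} \approx 390.03$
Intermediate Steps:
$a = \frac{5}{4}$ ($a = 1 + \frac{1}{4} \cdot 1 = 1 + \frac{1}{4} = \frac{5}{4} \approx 1.25$)
$b{\left(L,C \right)} = 5$
$G = \frac{17}{4}$ ($G = \frac{5}{4} - -3 = \frac{5}{4} + 3 = \frac{17}{4} \approx 4.25$)
$u = 30$ ($u = 5 - -25 = 5 + 25 = 30$)
$Q{\left(E,x \right)} = \frac{\sqrt{41}}{2}$ ($Q{\left(E,x \right)} = \sqrt{\frac{17}{4} + 6} = \sqrt{\frac{41}{4}} = \frac{\sqrt{41}}{2}$)
$Q{\left(-10,u \right)} 149 - 87 = \frac{\sqrt{41}}{2} \cdot 149 - 87 = \frac{149 \sqrt{41}}{2} - 87 = -87 + \frac{149 \sqrt{41}}{2}$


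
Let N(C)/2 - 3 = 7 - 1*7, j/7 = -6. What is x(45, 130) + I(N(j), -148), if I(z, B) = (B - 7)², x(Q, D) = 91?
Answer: 24116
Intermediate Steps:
j = -42 (j = 7*(-6) = -42)
N(C) = 6 (N(C) = 6 + 2*(7 - 1*7) = 6 + 2*(7 - 7) = 6 + 2*0 = 6 + 0 = 6)
I(z, B) = (-7 + B)²
x(45, 130) + I(N(j), -148) = 91 + (-7 - 148)² = 91 + (-155)² = 91 + 24025 = 24116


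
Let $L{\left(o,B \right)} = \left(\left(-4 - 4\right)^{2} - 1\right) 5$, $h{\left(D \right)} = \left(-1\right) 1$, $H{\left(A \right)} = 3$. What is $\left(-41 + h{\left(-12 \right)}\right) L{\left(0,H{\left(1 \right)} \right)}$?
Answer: $-13230$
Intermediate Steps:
$h{\left(D \right)} = -1$
$L{\left(o,B \right)} = 315$ ($L{\left(o,B \right)} = \left(\left(-8\right)^{2} - 1\right) 5 = \left(64 - 1\right) 5 = 63 \cdot 5 = 315$)
$\left(-41 + h{\left(-12 \right)}\right) L{\left(0,H{\left(1 \right)} \right)} = \left(-41 - 1\right) 315 = \left(-42\right) 315 = -13230$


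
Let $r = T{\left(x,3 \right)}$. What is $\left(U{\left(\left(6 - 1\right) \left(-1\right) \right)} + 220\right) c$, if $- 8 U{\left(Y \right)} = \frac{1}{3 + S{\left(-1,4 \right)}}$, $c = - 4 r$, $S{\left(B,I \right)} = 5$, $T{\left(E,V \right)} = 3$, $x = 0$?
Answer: $- \frac{42237}{16} \approx -2639.8$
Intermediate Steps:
$r = 3$
$c = -12$ ($c = \left(-4\right) 3 = -12$)
$U{\left(Y \right)} = - \frac{1}{64}$ ($U{\left(Y \right)} = - \frac{1}{8 \left(3 + 5\right)} = - \frac{1}{8 \cdot 8} = \left(- \frac{1}{8}\right) \frac{1}{8} = - \frac{1}{64}$)
$\left(U{\left(\left(6 - 1\right) \left(-1\right) \right)} + 220\right) c = \left(- \frac{1}{64} + 220\right) \left(-12\right) = \frac{14079}{64} \left(-12\right) = - \frac{42237}{16}$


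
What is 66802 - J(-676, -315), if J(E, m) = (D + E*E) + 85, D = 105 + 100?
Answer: -390464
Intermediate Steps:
D = 205
J(E, m) = 290 + E**2 (J(E, m) = (205 + E*E) + 85 = (205 + E**2) + 85 = 290 + E**2)
66802 - J(-676, -315) = 66802 - (290 + (-676)**2) = 66802 - (290 + 456976) = 66802 - 1*457266 = 66802 - 457266 = -390464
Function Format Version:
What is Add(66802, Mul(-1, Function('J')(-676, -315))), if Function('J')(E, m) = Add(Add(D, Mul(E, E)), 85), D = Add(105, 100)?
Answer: -390464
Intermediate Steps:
D = 205
Function('J')(E, m) = Add(290, Pow(E, 2)) (Function('J')(E, m) = Add(Add(205, Mul(E, E)), 85) = Add(Add(205, Pow(E, 2)), 85) = Add(290, Pow(E, 2)))
Add(66802, Mul(-1, Function('J')(-676, -315))) = Add(66802, Mul(-1, Add(290, Pow(-676, 2)))) = Add(66802, Mul(-1, Add(290, 456976))) = Add(66802, Mul(-1, 457266)) = Add(66802, -457266) = -390464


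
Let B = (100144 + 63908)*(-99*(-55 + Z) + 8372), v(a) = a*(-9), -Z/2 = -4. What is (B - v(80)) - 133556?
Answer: 2136644464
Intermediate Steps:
Z = 8 (Z = -2*(-4) = 8)
v(a) = -9*a
B = 2136777300 (B = (100144 + 63908)*(-99*(-55 + 8) + 8372) = 164052*(-99*(-47) + 8372) = 164052*(4653 + 8372) = 164052*13025 = 2136777300)
(B - v(80)) - 133556 = (2136777300 - (-9)*80) - 133556 = (2136777300 - 1*(-720)) - 133556 = (2136777300 + 720) - 133556 = 2136778020 - 133556 = 2136644464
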